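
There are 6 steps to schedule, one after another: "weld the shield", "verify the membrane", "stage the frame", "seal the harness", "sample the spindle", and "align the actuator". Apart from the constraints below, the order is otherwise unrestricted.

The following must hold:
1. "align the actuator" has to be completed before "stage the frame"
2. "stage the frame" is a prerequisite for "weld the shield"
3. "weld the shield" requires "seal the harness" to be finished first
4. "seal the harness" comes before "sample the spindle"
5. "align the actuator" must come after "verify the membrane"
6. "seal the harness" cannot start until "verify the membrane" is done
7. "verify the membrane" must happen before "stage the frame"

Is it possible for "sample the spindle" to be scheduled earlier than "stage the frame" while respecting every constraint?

Yes

The constraints leave "sample the spindle" and "stage the frame" unordered relative to each other; nothing requires "stage the frame" earlier.
That means at least one valid schedule has "sample the spindle" before "stage the frame".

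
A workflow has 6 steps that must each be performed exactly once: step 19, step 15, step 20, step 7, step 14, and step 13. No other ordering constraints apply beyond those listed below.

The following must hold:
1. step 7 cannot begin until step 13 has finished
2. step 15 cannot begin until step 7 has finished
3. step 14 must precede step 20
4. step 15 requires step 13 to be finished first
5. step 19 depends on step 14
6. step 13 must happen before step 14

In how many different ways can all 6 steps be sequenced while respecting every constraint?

Step 13 is the only step with nothing required before it, so every ordering starts there.
Systematically extending each partial ordering one step at a time and counting, there are 20 complete orderings.

20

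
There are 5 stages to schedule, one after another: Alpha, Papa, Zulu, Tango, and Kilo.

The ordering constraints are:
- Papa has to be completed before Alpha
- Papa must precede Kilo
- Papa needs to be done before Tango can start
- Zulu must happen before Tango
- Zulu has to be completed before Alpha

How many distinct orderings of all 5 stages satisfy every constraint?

The stages with no prerequisites are Papa, Zulu; any of them can be placed first.
Systematically extending each partial ordering one stage at a time and counting, there are 14 complete orderings.

14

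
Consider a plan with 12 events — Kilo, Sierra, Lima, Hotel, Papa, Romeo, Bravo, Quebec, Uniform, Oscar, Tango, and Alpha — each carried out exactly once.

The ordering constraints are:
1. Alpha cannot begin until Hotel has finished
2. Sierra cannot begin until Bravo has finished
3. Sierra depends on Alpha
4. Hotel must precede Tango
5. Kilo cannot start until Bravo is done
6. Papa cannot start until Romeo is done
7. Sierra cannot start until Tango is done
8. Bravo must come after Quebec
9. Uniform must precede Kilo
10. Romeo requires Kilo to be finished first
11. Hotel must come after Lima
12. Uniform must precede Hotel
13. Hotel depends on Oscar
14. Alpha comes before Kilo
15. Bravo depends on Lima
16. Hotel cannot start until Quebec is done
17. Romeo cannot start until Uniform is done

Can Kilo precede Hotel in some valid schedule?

The constraints give a chain Hotel → Alpha → Kilo, which forces Hotel before Kilo.
So no valid ordering can have Kilo before Hotel.

No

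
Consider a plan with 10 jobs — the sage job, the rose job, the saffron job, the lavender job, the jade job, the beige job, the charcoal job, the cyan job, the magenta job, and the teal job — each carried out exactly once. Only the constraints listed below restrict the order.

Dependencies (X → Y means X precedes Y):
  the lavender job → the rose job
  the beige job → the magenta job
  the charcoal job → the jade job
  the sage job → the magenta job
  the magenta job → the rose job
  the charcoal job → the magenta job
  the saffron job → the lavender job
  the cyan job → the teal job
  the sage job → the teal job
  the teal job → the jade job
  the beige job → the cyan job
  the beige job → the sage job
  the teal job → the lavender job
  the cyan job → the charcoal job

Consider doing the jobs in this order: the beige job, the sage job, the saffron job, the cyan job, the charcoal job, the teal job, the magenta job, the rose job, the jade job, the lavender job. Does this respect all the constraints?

No

Here the lavender job comes after the rose job.
Since the lavender job is required before the rose job, the ordering is invalid.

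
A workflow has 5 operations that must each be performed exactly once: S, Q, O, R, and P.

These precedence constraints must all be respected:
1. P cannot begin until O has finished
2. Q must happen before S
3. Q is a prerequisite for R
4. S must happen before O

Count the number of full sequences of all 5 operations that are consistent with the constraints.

4

Q is the only operation with nothing required before it, so every ordering starts there.
Enumerating by repeatedly choosing an available operation (one whose prerequisites are all placed) gives 4 distinct complete orderings.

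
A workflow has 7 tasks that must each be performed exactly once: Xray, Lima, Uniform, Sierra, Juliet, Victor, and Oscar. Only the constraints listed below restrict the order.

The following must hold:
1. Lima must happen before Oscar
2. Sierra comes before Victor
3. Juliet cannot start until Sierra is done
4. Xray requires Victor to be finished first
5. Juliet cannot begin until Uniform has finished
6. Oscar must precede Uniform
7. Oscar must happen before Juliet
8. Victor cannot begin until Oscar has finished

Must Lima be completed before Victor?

Chaining the stated constraints: Lima → Oscar → Victor.
Hence Lima necessarily comes before Victor.

Yes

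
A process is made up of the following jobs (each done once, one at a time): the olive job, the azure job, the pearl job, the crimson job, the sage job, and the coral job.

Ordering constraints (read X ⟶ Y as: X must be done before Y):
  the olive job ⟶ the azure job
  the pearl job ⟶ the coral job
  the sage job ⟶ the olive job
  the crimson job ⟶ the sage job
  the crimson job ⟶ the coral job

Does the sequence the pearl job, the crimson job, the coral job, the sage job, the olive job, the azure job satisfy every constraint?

Yes

Every stated constraint is respected: the pearl job sits at position 1, ahead of the coral job at position 3, and each of the other listed pairs likewise has the predecessor earlier in the sequence.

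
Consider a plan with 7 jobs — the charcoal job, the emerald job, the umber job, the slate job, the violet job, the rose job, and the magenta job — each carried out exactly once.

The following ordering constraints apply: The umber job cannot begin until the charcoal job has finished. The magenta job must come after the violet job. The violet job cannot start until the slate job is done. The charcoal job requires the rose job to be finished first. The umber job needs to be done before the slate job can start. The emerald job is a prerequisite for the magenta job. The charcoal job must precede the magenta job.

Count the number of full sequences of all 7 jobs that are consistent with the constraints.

6

The jobs with no prerequisites are the emerald job, the rose job; any of them can be placed first.
Enumerating by repeatedly choosing an available job (one whose prerequisites are all placed) gives 6 distinct complete orderings.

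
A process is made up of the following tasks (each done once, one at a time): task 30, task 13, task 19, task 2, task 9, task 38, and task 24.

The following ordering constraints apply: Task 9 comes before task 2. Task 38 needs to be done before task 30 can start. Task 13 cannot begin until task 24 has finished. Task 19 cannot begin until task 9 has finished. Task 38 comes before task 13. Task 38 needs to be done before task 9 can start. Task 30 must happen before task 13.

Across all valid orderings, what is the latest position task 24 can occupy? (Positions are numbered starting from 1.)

6

The only task forced after task 24 (directly or by a chain) is task 13.
So at least 1 task follows task 24, putting task 24 no later than position 6. That position is achievable by scheduling everything else first.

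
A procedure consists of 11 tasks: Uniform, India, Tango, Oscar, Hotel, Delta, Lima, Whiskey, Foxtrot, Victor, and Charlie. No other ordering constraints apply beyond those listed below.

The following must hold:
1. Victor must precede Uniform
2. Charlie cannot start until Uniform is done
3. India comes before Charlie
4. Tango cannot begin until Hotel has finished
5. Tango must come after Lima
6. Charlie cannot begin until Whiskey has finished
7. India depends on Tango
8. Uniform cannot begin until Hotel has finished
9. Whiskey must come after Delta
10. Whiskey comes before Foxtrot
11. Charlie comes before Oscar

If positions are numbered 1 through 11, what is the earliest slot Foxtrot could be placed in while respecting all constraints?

3

The tasks that are forced before Foxtrot, directly or transitively, are Delta, Whiskey. That's 2 tasks.
So at minimum 2 tasks come before Foxtrot, putting Foxtrot no earlier than position 3. That position is achievable by scheduling exactly those predecessors first.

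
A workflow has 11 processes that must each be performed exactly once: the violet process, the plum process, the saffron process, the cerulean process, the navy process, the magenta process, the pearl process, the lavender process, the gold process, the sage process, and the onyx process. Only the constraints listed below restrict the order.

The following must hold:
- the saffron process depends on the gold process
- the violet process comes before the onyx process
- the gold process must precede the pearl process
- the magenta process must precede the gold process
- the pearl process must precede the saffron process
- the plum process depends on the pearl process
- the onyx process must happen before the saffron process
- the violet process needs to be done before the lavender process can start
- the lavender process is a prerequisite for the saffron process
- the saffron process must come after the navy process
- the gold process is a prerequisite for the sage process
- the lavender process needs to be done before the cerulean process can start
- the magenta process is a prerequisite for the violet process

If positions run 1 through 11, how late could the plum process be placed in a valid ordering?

The plum process has no required successors, so nothing stops it from going last (position 11).

11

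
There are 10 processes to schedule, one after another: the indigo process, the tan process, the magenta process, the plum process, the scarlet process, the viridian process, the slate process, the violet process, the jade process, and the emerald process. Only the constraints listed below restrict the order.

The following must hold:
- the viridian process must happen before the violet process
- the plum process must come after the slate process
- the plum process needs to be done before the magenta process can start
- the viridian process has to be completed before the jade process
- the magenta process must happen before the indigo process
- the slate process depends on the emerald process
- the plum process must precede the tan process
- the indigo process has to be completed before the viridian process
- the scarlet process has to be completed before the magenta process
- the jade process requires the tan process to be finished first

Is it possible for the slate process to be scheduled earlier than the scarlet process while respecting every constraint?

Yes

Nothing in the constraints forces the scarlet process before the slate process — there is no chain from the scarlet process to the slate process.
So a valid ordering placing the slate process earlier than the scarlet process exists.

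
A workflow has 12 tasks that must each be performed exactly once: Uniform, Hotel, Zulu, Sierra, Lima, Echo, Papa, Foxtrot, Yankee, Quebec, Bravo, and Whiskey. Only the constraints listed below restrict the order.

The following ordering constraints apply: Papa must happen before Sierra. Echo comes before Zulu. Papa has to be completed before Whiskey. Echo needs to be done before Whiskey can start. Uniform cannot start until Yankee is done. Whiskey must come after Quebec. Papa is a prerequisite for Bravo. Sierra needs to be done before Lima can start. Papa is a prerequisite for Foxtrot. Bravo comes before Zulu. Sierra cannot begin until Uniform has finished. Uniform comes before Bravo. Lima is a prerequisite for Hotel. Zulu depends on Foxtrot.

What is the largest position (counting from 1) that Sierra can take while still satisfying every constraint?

10

Every task that must follow Sierra has to come after it. Tracing all chains starting from Sierra, those tasks are: Hotel, Lima — 2 in total.
So at least 2 tasks follow Sierra, putting Sierra no later than position 10. That position is achievable by scheduling everything else first.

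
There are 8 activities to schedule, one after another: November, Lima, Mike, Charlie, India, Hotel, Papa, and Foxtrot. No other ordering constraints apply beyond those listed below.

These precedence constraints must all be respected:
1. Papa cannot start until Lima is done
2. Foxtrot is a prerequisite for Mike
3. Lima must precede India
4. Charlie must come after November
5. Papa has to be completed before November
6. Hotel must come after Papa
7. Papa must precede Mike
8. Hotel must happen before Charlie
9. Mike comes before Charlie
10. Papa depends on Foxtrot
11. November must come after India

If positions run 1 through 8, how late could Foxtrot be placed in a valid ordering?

Every activity that must follow Foxtrot has to come after it. Tracing all chains starting from Foxtrot, those activities are: November, Mike, Charlie, Hotel, Papa — 5 in total.
So at least 5 activities follow Foxtrot, putting Foxtrot no later than position 3. That position is achievable by scheduling everything else first.

3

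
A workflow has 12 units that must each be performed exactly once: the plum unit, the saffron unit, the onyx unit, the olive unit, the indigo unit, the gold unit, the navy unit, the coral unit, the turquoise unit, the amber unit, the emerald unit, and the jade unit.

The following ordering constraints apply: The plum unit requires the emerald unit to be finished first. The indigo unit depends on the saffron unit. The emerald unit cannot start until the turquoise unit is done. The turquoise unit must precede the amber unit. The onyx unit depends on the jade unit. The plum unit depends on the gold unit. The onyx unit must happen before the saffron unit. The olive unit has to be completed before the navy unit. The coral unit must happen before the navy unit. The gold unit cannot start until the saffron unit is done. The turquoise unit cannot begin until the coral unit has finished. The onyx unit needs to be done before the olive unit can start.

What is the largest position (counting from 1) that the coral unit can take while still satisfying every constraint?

7

Every unit that must follow the coral unit has to come after it. Tracing all chains starting from the coral unit, those units are: the plum unit, the navy unit, the turquoise unit, the amber unit, the emerald unit — 5 in total.
With 5 mandatory successors out of 12 units total, the latest slot for the coral unit is 12−5 = 7, and it's reachable by doing all non-successors before the coral unit.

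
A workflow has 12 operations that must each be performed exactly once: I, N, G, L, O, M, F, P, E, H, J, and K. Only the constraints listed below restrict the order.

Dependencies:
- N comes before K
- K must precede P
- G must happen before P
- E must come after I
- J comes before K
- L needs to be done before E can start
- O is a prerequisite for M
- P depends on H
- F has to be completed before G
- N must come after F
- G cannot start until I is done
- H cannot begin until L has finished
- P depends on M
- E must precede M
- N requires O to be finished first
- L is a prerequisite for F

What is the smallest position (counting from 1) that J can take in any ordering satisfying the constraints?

No constraint forces any other operation before J, so it can be placed first.

1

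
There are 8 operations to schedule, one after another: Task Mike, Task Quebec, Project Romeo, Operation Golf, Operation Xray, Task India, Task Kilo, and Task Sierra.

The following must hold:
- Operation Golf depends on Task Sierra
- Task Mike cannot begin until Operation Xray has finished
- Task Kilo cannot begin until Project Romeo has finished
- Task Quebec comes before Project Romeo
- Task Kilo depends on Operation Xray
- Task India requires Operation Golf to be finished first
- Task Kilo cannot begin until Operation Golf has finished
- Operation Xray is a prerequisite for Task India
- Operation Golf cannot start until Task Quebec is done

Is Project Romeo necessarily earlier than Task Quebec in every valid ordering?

In fact the dependencies run the other way: Task Quebec → Project Romeo.
So Project Romeo never precedes Task Quebec.

No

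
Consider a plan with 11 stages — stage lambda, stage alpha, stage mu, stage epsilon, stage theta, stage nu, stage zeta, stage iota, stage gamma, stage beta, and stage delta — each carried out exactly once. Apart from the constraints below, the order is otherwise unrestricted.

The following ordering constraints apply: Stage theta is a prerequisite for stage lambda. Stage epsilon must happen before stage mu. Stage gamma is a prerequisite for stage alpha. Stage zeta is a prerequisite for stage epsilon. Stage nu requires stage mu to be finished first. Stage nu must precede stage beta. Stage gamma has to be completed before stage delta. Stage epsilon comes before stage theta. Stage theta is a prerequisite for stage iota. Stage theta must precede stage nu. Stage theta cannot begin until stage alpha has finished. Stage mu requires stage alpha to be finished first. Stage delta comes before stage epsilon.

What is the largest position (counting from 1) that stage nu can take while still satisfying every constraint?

10

The only stage forced after stage nu (directly or by a chain) is stage beta.
With 1 mandatory successor out of 11 stages total, the latest slot for stage nu is 11−1 = 10, and it's reachable by doing all non-successors before stage nu.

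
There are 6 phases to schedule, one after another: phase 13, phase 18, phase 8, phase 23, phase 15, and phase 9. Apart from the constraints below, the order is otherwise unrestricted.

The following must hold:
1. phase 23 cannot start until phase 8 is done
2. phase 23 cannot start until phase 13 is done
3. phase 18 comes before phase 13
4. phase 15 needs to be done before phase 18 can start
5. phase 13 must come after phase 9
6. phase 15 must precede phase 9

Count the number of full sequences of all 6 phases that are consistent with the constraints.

10

2 phases have no prerequisites (phase 8, phase 15), so any of them could come first.
Systematically extending each partial ordering one phase at a time and counting, there are 10 complete orderings.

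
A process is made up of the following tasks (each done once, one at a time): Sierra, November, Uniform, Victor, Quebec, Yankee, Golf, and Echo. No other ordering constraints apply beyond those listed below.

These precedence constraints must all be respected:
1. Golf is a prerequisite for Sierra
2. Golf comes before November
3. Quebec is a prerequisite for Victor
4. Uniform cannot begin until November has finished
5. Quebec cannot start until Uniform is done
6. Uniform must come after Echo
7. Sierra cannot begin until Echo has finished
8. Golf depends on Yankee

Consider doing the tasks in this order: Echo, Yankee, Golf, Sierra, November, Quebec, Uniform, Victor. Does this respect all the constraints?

No

The sequence places Quebec ahead of Uniform.
But one of the constraints requires Uniform before Quebec, so this ordering violates it.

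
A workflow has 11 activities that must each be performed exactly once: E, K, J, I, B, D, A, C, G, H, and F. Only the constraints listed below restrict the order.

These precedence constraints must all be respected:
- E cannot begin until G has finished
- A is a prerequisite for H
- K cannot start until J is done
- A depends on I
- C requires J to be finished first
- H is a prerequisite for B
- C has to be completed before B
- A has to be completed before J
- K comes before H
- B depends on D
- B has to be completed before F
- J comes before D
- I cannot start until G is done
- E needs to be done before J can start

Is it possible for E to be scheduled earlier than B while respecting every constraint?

The constraints force E before B, so yes — every valid ordering has E earlier.

Yes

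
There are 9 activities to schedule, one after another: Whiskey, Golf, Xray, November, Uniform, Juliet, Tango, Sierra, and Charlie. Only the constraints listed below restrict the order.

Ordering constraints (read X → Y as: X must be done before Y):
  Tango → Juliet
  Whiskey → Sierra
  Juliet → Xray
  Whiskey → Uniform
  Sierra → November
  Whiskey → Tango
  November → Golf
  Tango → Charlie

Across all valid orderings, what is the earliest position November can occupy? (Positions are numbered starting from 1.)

Every activity that must precede November has to come before it. Tracing all chains that end at November, those activities are: Whiskey, Sierra — 2 in total.
With 2 mandatory predecessors, the earliest November can sit is position 2+1 = 3, and placing just those 2 first achieves it.

3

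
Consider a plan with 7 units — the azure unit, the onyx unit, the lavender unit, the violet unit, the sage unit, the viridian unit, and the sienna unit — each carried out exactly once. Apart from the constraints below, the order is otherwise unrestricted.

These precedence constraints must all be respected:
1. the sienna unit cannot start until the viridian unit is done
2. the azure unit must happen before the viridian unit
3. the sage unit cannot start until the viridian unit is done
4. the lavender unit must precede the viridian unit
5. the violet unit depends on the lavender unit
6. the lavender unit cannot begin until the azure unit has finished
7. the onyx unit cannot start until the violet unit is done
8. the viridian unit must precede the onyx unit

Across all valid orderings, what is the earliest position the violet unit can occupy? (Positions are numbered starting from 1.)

3

Working backwards through the constraints from the violet unit, its full set of required predecessors is the azure unit, the lavender unit — 2 of them.
With 2 mandatory predecessors, the earliest the violet unit can sit is position 2+1 = 3, and placing just those 2 first achieves it.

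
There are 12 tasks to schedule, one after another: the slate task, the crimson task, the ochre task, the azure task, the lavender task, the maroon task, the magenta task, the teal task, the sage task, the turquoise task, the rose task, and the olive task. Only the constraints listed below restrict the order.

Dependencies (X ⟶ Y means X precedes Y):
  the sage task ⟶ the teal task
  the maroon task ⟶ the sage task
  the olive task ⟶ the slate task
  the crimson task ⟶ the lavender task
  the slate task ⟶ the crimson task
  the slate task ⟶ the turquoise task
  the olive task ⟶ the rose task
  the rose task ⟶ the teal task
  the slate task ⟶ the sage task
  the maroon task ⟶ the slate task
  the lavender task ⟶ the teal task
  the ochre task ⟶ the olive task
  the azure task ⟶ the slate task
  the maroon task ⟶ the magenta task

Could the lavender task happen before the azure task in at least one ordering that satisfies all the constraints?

The constraints give a chain the azure task → the slate task → the crimson task → the lavender task, which forces the azure task before the lavender task.
So no valid ordering can have the lavender task before the azure task.

No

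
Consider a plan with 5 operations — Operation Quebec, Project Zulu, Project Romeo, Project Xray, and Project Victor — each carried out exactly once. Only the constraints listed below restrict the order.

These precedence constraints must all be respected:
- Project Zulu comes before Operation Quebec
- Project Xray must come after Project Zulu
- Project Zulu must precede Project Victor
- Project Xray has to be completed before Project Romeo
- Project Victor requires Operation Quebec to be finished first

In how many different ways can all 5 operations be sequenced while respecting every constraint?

Project Zulu is the only operation with nothing required before it, so every ordering starts there.
Systematically extending each partial ordering one operation at a time and counting, there are 6 complete orderings.

6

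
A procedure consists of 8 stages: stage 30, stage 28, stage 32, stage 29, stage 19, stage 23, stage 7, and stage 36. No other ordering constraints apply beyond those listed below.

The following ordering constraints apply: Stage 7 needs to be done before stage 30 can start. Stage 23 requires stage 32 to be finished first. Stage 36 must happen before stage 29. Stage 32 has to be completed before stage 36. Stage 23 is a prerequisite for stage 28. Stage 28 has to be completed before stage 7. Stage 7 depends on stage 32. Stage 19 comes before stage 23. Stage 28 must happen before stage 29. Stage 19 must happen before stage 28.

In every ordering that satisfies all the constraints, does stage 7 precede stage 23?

No

The constraints actually force stage 23 before stage 7 (via stage 23 → stage 28 → stage 7), not the other way around.
So stage 7 never precedes stage 23.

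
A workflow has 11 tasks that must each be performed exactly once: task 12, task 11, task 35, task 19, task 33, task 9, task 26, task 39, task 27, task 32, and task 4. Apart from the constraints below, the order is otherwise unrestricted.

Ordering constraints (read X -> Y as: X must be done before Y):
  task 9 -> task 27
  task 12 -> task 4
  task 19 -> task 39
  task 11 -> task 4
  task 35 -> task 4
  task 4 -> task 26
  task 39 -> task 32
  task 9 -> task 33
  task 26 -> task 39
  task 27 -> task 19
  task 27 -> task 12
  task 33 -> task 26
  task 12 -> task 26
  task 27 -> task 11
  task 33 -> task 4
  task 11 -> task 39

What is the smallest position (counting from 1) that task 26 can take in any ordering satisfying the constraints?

8

The tasks that are forced before task 26, directly or transitively, are task 12, task 11, task 35, task 33, task 9, task 27, task 4. That's 7 tasks.
With 7 mandatory predecessors, the earliest task 26 can sit is position 7+1 = 8, and placing just those 7 first achieves it.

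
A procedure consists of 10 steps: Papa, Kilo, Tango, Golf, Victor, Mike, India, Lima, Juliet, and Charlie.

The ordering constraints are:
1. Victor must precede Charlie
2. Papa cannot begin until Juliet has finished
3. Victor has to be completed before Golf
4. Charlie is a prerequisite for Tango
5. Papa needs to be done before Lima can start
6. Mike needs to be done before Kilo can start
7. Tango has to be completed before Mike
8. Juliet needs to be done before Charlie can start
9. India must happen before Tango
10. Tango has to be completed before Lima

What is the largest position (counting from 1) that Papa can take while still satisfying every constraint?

The only step forced after Papa (directly or by a chain) is Lima.
With 1 mandatory successor out of 10 steps total, the latest slot for Papa is 10−1 = 9, and it's reachable by doing all non-successors before Papa.

9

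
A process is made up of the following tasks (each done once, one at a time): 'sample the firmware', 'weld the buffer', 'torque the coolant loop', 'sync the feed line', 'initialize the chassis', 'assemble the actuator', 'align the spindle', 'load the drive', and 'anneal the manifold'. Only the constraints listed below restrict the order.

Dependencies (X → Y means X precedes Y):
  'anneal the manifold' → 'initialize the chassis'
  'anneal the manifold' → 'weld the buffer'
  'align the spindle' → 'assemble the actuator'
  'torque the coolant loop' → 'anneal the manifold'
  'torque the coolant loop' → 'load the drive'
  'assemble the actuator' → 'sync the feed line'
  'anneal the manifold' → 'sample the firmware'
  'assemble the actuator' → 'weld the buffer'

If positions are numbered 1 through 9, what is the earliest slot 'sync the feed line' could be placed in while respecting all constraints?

The tasks that are forced before 'sync the feed line', directly or transitively, are 'assemble the actuator', 'align the spindle'. That's 2 tasks.
With 2 mandatory predecessors, the earliest 'sync the feed line' can sit is position 2+1 = 3, and placing just those 2 first achieves it.

3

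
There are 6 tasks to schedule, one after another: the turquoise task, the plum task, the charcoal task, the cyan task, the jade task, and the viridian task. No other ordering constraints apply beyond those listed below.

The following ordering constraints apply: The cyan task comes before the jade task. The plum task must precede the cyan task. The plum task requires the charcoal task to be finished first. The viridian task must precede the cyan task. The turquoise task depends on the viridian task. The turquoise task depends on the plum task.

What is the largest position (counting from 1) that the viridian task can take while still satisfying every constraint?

The tasks that are forced after the viridian task, directly or by a chain of constraints, are the turquoise task, the cyan task, the jade task. That's 3 tasks.
With 3 mandatory successors out of 6 tasks total, the latest slot for the viridian task is 6−3 = 3, and it's reachable by doing all non-successors before the viridian task.

3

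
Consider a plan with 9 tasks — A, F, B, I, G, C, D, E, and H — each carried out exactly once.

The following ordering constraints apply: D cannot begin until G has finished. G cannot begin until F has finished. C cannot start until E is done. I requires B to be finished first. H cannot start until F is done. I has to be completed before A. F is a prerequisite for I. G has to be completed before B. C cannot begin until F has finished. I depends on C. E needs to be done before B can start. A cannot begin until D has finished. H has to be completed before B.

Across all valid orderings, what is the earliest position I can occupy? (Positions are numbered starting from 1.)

7

Working backwards through the constraints from I, its full set of required predecessors is F, B, G, C, E, H — 6 of them.
With 6 mandatory predecessors, the earliest I can sit is position 6+1 = 7, and placing just those 6 first achieves it.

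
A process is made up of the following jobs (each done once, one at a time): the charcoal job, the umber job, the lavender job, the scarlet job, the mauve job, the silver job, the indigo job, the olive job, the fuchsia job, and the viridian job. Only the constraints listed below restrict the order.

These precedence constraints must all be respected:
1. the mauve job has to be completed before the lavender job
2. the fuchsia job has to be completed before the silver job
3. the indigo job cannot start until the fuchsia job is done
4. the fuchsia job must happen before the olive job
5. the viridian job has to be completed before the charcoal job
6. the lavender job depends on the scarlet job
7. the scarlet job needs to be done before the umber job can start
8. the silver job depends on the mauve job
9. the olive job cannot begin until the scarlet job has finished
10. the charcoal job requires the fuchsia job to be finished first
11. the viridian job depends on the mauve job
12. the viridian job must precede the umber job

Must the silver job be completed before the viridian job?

No

The silver job and the viridian job are not related by any chain of constraints.
A valid ordering placing the viridian job before the silver job exists, so the answer is no.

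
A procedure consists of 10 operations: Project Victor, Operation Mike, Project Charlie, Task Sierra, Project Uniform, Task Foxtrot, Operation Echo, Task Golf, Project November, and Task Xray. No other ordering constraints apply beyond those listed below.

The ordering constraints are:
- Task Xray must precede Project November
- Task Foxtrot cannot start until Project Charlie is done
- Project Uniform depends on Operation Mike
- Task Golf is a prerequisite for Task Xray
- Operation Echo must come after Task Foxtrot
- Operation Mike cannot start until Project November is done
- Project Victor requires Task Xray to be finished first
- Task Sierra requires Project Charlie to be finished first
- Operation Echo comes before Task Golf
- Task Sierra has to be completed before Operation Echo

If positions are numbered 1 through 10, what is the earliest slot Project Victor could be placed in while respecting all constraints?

The operations that are forced before Project Victor, directly or transitively, are Project Charlie, Task Sierra, Task Foxtrot, Operation Echo, Task Golf, Task Xray. That's 6 operations.
So at minimum 6 operations come before Project Victor, putting Project Victor no earlier than position 7. That position is achievable by scheduling exactly those predecessors first.

7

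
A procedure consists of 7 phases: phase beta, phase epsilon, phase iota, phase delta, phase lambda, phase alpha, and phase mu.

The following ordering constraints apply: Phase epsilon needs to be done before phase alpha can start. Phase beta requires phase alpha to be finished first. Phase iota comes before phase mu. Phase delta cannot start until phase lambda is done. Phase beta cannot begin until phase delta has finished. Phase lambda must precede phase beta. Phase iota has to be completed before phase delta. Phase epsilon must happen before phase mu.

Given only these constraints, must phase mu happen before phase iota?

No

The constraints actually force phase iota before phase mu (via phase iota → phase mu), not the other way around.
So phase mu does not have to come before phase iota — it cannot.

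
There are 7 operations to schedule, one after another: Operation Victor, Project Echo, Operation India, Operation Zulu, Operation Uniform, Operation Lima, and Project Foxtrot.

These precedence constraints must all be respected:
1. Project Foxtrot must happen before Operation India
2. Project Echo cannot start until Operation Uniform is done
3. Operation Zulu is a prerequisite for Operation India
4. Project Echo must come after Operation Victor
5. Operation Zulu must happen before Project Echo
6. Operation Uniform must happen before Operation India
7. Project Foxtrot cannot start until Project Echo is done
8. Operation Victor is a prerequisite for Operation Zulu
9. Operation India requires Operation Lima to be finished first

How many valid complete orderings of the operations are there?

3 operations have no prerequisites (Operation Victor, Operation Uniform, Operation Lima), so any of them could come first.
Counting all ways to extend the partial order to a total order gives 18.

18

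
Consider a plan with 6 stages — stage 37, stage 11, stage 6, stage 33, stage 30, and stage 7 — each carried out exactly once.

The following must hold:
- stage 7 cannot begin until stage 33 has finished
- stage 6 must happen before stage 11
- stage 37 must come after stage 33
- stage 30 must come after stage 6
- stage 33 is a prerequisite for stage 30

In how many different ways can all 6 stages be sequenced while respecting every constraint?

70

2 stages have no prerequisites (stage 6, stage 33), so any of them could come first.
Systematically extending each partial ordering one stage at a time and counting, there are 70 complete orderings.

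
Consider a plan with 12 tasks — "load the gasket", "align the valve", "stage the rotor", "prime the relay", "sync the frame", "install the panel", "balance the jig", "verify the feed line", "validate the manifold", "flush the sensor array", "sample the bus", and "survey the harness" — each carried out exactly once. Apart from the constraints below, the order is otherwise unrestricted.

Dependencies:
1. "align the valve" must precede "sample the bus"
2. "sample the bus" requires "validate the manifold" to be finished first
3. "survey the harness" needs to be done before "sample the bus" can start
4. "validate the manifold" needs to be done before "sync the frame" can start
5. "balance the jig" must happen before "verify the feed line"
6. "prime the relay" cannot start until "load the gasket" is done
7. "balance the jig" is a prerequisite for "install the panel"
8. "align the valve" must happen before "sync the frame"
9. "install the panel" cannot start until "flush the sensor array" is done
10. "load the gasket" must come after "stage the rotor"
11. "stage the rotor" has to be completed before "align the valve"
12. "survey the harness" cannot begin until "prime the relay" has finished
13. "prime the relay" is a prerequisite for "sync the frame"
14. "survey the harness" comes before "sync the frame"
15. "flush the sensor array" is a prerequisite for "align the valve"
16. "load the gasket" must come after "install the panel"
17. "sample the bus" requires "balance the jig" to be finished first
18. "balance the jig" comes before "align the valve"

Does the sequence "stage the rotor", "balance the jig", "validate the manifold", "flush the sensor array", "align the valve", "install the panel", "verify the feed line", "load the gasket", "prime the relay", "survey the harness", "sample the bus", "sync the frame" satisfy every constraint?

Yes

Checking each listed constraint against this order: for instance, "balance the jig" is in position 2 and "sample the bus" in position 11, so that constraint holds — and the remaining constraints check out the same way.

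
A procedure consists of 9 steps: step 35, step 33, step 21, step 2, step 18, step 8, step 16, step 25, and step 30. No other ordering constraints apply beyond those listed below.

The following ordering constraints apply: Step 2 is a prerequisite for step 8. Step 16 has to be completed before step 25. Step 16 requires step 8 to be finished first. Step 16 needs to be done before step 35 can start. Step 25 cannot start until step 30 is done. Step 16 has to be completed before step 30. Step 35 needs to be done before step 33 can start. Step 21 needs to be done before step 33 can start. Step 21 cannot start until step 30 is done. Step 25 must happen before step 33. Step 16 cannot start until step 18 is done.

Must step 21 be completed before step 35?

Nothing in the constraints links step 21 and step 35; they are unordered relative to each other.
There exist valid orderings with step 35 before step 21, so step 21 is not required to come first.

No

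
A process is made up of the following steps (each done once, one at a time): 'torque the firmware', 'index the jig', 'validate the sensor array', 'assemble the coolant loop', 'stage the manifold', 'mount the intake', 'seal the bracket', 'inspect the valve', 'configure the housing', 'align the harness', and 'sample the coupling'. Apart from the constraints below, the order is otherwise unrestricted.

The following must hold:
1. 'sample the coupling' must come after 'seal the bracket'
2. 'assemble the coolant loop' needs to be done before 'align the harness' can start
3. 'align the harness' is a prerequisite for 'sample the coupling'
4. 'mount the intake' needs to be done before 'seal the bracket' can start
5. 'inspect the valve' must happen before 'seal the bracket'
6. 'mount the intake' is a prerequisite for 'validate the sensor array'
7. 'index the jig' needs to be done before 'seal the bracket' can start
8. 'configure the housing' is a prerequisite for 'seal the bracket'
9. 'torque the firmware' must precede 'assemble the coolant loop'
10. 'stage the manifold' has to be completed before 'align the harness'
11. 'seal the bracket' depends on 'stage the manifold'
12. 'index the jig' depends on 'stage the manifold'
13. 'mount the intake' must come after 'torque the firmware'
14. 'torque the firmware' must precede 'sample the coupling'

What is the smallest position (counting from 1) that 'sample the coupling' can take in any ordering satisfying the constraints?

Working backwards through the constraints from 'sample the coupling', its full set of required predecessors is 'torque the firmware', 'index the jig', 'assemble the coolant loop', 'stage the manifold', 'mount the intake', 'seal the bracket', 'inspect the valve', 'configure the housing', 'align the harness' — 9 of them.
With 9 mandatory predecessors, the earliest 'sample the coupling' can sit is position 9+1 = 10, and placing just those 9 first achieves it.

10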